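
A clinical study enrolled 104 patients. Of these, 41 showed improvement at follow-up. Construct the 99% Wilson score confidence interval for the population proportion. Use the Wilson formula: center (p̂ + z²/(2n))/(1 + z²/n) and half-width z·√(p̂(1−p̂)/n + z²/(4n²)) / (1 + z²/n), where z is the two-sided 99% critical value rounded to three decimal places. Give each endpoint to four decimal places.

(0.2807, 0.5204)

Here p̂ = 41/104 = 0.39423 and z = 2.576 (z² = 6.635776).
1 + z²/n = 1.063806.
Adjusted center: (0.39423 + z²/(2n))/1.063806 = 0.40057.
Radicand: p̂(1−p̂)/n + z²/(4n²) = 0.002296278 + 0.000153379 = 0.002449657.
Half-width = 2.576·√0.002449657/1.063806 = 0.11985.
Interval: 0.40057 ± 0.11985 → (0.2807, 0.5204).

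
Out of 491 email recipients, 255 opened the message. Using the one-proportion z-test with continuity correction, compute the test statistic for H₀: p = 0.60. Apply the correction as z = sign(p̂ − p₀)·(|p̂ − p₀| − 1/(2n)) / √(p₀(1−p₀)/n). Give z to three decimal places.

z = -3.602

With x = 255 successes in n = 491, p̂ = 0.51935. p̂ − p₀ = -0.080652.
1/(2n) = 0.001018.
Corrected numerator: |-0.080652| − 0.001018 = 0.079634.
Null standard error: √(0.60·0.40/491) = √0.000488798 = 0.022109.
z = (−)0.079634/0.022109 = -3.602.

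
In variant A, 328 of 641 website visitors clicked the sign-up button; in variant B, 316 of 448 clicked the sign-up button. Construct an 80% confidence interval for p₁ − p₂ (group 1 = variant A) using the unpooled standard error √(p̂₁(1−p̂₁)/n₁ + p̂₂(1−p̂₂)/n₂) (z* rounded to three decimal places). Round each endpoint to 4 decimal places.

p̂₁ = 0.51170, p̂₂ = 0.70536, so the observed difference is -0.19366.
Unpooled SE = √(p̂₁(1−p̂₁)/n₁ + p̂₂(1−p̂₂)/n₂) = √(0.000389802 + 0.000463903) = 0.029218.
For 80% confidence, z* = 1.282. Margin of error = 0.03746.
So the interval runs from -0.2311 to -0.1562.

(-0.2311, -0.1562)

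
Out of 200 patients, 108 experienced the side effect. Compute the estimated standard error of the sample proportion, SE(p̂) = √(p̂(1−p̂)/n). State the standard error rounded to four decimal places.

SE = 0.0352

With x = 108 successes in n = 200, p̂ = 0.54000.
p̂(1−p̂) = 0.54000·0.46000 = 0.248400.
SE = √(0.248400/200) = √0.001242000 = 0.0352.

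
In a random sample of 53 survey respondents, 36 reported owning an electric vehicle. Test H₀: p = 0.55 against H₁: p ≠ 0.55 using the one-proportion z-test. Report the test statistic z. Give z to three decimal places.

Sample proportion p̂ = 36/53 = 0.67925.
SE₀ = √(0.55·0.45/53) = 0.068336.
Test statistic: z = 0.12925/0.068336 = 1.891.

z = 1.891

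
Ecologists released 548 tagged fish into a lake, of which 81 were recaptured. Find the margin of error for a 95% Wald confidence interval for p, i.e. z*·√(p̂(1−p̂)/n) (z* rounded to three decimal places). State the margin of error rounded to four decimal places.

ME = 0.0297

The sample proportion is 81/548 = 0.14781.
Standard error of p̂: √(0.125962/548) = √0.000229858 = 0.015161.
z* = 1.960 at the 95% level.
So ME = 0.0297.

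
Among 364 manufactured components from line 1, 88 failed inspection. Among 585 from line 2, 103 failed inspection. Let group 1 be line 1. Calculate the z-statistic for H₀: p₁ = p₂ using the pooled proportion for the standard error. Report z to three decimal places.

z = 2.454

Sample proportions: p̂₁ = 88/364 = 0.24176 and p̂₂ = 103/585 = 0.17607.
Pooling: p̂ = 191/949 = 0.20126.
SE = √[p̂(1−p̂)(1/n₁+1/n₂)] = √[0.20126·0.79874·(1/364+1/585)] ≈ 0.026766.
z = (p̂₁ − p̂₂)/SE = (0.24176 − 0.17607)/0.026766 = 0.06569/0.026766 = 2.454.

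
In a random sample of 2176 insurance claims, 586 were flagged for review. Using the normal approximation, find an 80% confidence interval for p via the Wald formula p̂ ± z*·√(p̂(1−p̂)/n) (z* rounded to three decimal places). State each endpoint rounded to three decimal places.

p̂ = 586/2176 = 0.26930.
Standard error of p̂: √(0.196778/2176) = √0.000090431 = 0.009510.
For 80% confidence, z* = 1.282.
Margin = 1.282·0.009510 = 0.01219.
Interval: 0.26930 ± 0.01219 → (0.257, 0.281).

(0.257, 0.281)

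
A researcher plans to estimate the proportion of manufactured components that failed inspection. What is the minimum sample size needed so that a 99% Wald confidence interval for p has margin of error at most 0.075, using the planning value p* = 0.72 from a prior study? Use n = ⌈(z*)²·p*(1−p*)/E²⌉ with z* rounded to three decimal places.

For 99% confidence, z* = 2.576.
p*(1−p*) = 0.72·0.28 = 0.2016.
Required n before rounding: 6.635776 × 0.2016 / 0.075² = 237.826.
⌈237.826⌉ = 238.

n = 238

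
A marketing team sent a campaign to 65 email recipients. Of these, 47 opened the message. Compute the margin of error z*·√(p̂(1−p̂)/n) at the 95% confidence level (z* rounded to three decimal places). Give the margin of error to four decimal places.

ME = 0.1088

p̂ = 47/65 = 0.72308.
SE(p̂) = √(0.72308·0.27692/65) = 0.055503.
For 95% confidence, z* = 1.960.
ME = 1.960·0.055503 = 0.1088.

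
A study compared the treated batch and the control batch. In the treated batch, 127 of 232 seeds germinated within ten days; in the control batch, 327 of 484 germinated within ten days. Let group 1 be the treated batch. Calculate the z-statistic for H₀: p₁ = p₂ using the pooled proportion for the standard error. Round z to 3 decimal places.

Sample proportions: p̂₁ = 127/232 = 0.54741 and p̂₂ = 327/484 = 0.67562.
Pooling: p̂ = 454/716 = 0.63408.
Pooled SE = √[0.2320230·0.00637646] ≈ 0.038464.
z = -0.12821/0.038464 = -3.333.

z = -3.333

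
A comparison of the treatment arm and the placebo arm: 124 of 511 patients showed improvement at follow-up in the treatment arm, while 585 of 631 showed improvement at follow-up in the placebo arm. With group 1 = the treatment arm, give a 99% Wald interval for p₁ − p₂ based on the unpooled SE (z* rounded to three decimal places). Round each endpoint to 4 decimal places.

p̂₁ = 0.24266, p̂₂ = 0.92710, so the observed difference is -0.68444.
SE = √(0.000359642 + 0.000107109) = √0.000466751 = 0.021604.
The 99% critical value is z* = 2.576. Margin of error = 0.05565.
So the interval runs from -0.7401 to -0.6288.

(-0.7401, -0.6288)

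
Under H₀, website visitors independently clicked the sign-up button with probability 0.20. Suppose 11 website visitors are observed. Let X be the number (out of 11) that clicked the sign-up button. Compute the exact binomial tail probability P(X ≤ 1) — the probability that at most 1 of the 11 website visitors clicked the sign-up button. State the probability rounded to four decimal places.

P = 0.3221

X is binomial with n = 11 and p = 0.20.
P(X ≤ 1) = C(11,0)·0.20^0·0.80^11 + C(11,1)·0.20^1·0.80^10.
= 0.085899 + 0.236223 = 0.3221.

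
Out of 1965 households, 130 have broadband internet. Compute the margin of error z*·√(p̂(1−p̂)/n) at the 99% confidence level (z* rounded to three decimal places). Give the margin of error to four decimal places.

The sample proportion is 130/1965 = 0.06616.
Standard error of p̂: √(0.061781/1965) = √0.000031441 = 0.005607.
For 99% confidence, z* = 2.576.
Margin of error = z*·SE = 2.576 × 0.005607 = 0.0144.

ME = 0.0144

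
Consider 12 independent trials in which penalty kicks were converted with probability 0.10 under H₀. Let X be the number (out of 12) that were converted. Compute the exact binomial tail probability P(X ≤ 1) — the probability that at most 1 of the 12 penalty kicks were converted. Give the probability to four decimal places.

X is binomial with n = 12 and p = 0.10.
P(X ≤ 1) = C(12,0)·0.10^0·0.90^12 + C(12,1)·0.10^1·0.90^11.
= 0.282430 + 0.376573 = 0.6590.

P = 0.6590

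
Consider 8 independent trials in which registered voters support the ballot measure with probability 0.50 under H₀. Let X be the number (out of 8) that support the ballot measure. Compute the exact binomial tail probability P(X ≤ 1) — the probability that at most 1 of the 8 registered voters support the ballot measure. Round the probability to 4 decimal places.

X ~ Binomial(n=8, p=0.50).
P(X ≤ 1) = C(8,0)·0.50^0·0.50^8 + C(8,1)·0.50^1·0.50^7.
= 0.003906 + 0.031250 = 0.0352.

P = 0.0352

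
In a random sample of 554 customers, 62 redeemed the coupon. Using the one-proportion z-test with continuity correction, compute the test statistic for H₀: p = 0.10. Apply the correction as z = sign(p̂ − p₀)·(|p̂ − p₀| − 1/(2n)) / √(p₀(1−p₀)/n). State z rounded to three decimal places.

With x = 62 successes in n = 554, p̂ = 0.11191. p̂ − p₀ = 0.011913.
Continuity correction 1/(2n) = 1/1108 = 0.000903.
Corrected numerator: |0.011913| − 0.000903 = 0.011010.
SE₀ = √(0.10·0.90/554) = 0.012746.
z = (+)0.011010/0.012746 = 0.864.

z = 0.864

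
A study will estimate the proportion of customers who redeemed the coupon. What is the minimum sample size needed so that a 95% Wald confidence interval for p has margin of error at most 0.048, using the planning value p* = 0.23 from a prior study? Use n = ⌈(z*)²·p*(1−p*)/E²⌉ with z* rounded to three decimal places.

n = 296

The 95% critical value is z* = 1.960.
p*(1−p*) = 0.1771.
Required n before rounding: 3.841600 × 0.1771 / 0.048² = 295.290.
⌈295.290⌉ = 296.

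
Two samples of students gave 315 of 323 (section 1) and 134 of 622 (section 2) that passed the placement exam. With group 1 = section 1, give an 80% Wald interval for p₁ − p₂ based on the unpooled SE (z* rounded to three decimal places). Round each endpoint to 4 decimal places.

(0.7359, 0.7837)

p̂₁ = 315/323 = 0.97523, p̂₂ = 134/622 = 0.21543; p̂₁ − p̂₂ = 0.75980.
Unpooled SE = √(p̂₁(1−p̂₁)/n₁ + p̂₂(1−p̂₂)/n₂) = √(0.000074781 + 0.000271740) = 0.018615.
For 80% confidence, z* = 1.282. Margin of error = 0.02386.
So the interval runs from 0.7359 to 0.7837.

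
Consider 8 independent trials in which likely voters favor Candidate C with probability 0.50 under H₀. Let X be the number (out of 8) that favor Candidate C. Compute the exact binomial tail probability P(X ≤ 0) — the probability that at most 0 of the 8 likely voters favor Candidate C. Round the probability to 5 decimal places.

X ~ Binomial(n=8, p=0.50).
P(X ≤ 0) = C(8,0)·0.50^0·0.50^8.
= 0.003906 = 0.00391.

P = 0.00391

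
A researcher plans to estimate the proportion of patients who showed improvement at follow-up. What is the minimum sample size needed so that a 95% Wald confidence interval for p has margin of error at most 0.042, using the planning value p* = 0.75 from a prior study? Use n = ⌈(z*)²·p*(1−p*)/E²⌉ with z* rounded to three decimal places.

n = 409

The 95% critical value is z* = 1.960.
p*(1−p*) = 0.1875.
Required n before rounding: 3.841600 × 0.1875 / 0.042² = 408.333.
⌈408.333⌉ = 409.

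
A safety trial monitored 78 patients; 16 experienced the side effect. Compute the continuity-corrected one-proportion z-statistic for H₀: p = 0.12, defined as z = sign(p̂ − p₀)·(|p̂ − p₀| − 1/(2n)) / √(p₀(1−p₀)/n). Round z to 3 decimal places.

z = 2.139

p̂ = 16/78 = 0.20513. p̂ − p₀ = 0.085128.
1/(2n) = 0.006410.
Corrected numerator: |0.085128| − 0.006410 = 0.078718.
Null standard error: √(0.12·0.88/78) = √0.001353846 = 0.036795.
z = +0.078718/0.036795 = 2.139.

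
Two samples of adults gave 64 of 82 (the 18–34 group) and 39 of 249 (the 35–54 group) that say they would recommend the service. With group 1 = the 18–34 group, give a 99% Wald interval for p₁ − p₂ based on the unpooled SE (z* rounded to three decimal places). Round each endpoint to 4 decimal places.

(0.4920, 0.7557)

p̂₁ = 64/82 = 0.78049, p̂₂ = 39/249 = 0.15663; p̂₁ − p̂₂ = 0.62386.
Unpooled SE = √(p̂₁(1−p̂₁)/n₁ + p̂₂(1−p̂₂)/n₂) = √(0.002089349 + 0.000530501) = 0.051184.
The 99% critical value is z* = 2.576. Margin = 2.576·0.051184 = 0.13185.
So the interval runs from 0.4920 to 0.7557.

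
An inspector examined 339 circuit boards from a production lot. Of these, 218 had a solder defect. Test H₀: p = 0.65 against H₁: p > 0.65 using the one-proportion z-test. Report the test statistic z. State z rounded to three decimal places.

z = -0.268

p̂ = 218/339 = 0.64307.
Under H₀, SE = √(p₀(1−p₀)/n) = √(0.65·0.35/339) = √0.000671091 = 0.025905.
z = (0.64307 − 0.65)/0.025905 = -0.00693/0.025905 = -0.268.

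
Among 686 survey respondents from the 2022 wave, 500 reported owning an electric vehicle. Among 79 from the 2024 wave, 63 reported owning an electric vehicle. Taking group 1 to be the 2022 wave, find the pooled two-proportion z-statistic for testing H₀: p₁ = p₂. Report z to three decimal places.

Sample proportions: p̂₁ = 500/686 = 0.72886 and p̂₂ = 63/79 = 0.79747.
Pooling: p̂ = 563/765 = 0.73595.
SE = √[p̂(1−p̂)(1/n₁+1/n₂)] = √[0.73595·0.26405·(1/686+1/79)] ≈ 0.052375.
z = -0.06861/0.052375 = -1.310.

z = -1.310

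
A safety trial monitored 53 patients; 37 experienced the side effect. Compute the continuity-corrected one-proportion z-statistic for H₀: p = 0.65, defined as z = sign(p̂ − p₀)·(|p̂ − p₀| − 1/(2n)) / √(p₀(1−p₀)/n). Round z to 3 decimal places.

z = 0.590

The sample proportion is 37/53 = 0.69811. p̂ − p₀ = 0.048113.
1/(2n) = 0.009434.
Corrected numerator: |0.048113| − 0.009434 = 0.038679.
Under H₀, SE = √(p₀(1−p₀)/n) = √(0.65·0.35/53) = √0.004292453 = 0.065517.
z = (+)0.038679/0.065517 = 0.590.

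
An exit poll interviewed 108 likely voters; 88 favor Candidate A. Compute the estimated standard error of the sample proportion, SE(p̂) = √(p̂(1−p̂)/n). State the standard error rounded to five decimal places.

SE = 0.03738

The sample proportion is 88/108 = 0.81481.
p̂(1−p̂) = 0.81481·0.18519 = 0.150895.
SE = √(0.150895/108) = √0.001397176 = 0.03738.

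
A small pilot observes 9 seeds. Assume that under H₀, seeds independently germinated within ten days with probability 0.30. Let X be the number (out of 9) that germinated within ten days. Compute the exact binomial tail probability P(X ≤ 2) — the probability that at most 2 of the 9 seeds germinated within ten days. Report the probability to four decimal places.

X ~ Binomial(n=9, p=0.30).
P(X ≤ 2) = C(9,0)·0.30^0·0.70^9 + C(9,1)·0.30^1·0.70^8 + C(9,2)·0.30^2·0.70^7.
= 0.040354 + 0.155650 + 0.266828 = 0.4628.

P = 0.4628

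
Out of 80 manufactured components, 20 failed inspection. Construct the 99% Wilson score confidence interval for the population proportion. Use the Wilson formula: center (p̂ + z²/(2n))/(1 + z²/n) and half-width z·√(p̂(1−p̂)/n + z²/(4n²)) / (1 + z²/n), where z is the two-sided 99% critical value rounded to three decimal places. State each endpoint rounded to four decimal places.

(0.1478, 0.3905)

p̂ = 20/80 = 0.25000; z = 2.576, so z² = 6.635776.
Denominator 1 + z²/n = 1 + 6.635776/80 = 1.082947.
Center = (0.25000 + 0.041474)/1.082947 = 0.26915.
Radicand: p̂(1−p̂)/n + z²/(4n²) = 0.002343750 + 0.000259210 = 0.002602960.
Half-width = z·√(radicand)/denom = 2.576·0.051019/1.082947 = 0.12136.
CI: 0.26915 ± 0.12136 = (0.1478, 0.3905).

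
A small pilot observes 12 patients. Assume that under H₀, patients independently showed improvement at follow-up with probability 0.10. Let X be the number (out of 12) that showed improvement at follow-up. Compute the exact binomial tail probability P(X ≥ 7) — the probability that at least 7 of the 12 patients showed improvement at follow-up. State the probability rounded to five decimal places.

P = 0.00005

X is binomial with n = 12 and p = 0.10.
P(X ≥ 7) = Σ_{j=7}^{12} C(12,j)·0.10^j·0.90^{12−j}.
= 0.000047 + 0.000003 + 0.000000 + 0.000000 + 0.000000 + 0.000000 = 0.00005.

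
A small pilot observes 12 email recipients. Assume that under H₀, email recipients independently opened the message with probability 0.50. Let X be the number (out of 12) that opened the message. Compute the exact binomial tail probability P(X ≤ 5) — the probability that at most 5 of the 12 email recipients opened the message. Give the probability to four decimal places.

X is binomial with n = 12 and p = 0.50.
P(X ≤ 5) = Σ_{j=0}^{5} C(12,j)·0.50^j·0.50^{12−j}.
= 0.000244 + 0.002930 + 0.016113 + 0.053711 + 0.120850 + 0.193359 = 0.3872.

P = 0.3872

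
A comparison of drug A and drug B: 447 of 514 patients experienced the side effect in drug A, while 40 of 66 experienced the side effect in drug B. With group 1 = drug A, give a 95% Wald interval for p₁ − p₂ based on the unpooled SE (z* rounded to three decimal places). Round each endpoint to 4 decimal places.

p̂₁ = 447/514 = 0.86965, p̂₂ = 40/66 = 0.60606; p̂₁ − p̂₂ = 0.26359.
Unpooled SE = √(p̂₁(1−p̂₁)/n₁ + p̂₂(1−p̂₂)/n₂) = √(0.000220543 + 0.003617442) = 0.061951.
z* = 1.960 at the 95% level. Margin = 1.960·0.061951 = 0.12142.
Interval: 0.26359 ± 0.12142 → (0.1422, 0.3850).

(0.1422, 0.3850)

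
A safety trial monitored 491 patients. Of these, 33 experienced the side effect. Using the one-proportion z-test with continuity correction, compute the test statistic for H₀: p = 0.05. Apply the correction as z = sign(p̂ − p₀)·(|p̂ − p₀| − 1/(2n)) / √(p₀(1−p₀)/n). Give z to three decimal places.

With x = 33 successes in n = 491, p̂ = 0.06721. p̂ − p₀ = 0.017210.
1/(2n) = 0.001018.
Corrected numerator: |0.017210| − 0.001018 = 0.016192.
Under H₀, SE = √(p₀(1−p₀)/n) = √(0.05·0.95/491) = √0.000096741 = 0.009836.
z = (+)0.016192/0.009836 = 1.646.

z = 1.646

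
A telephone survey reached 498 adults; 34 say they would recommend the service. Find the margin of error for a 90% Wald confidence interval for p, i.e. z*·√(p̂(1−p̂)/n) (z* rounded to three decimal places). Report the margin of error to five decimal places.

ME = 0.01859

With x = 34 successes in n = 498, p̂ = 0.06827.
SE = √(p̂(1−p̂)/n) = √(0.063612/498) = 0.011302.
For 90% confidence, z* = 1.645.
ME = 1.645·0.011302 = 0.01859.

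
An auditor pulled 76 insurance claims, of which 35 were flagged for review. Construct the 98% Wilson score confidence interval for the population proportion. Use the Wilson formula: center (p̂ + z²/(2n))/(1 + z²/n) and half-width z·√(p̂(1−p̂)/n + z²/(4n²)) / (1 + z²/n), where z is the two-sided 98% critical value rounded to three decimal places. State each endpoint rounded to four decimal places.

(0.3346, 0.5917)

Here p̂ = 35/76 = 0.46053 and z = 2.326 (z² = 5.410276).
1 + z²/n = 1.071188.
Adjusted center: (0.46053 + z²/(2n))/1.071188 = 0.46315.
Radicand: p̂(1−p̂)/n + z²/(4n²) = 0.003268971 + 0.000234171 = 0.003503142.
Half-width = 2.326·√0.003503142/1.071188 = 0.12852.
CI: 0.46315 ± 0.12852 = (0.3346, 0.5917).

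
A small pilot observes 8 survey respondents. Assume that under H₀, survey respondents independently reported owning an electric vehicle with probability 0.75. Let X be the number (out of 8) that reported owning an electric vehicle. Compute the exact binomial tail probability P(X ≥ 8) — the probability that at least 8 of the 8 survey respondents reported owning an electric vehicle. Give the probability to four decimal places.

X is binomial with n = 8 and p = 0.75.
P(X ≥ 8) = C(8,8)·0.75^8·0.25^0.
= 0.100113 = 0.1001.

P = 0.1001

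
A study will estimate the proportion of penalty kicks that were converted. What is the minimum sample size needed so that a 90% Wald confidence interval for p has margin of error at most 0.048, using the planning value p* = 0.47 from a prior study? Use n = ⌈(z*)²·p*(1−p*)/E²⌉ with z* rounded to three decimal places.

The 90% critical value is z* = 1.645.
p*(1−p*) = 0.2491.
(z*)²·p*(1−p*)/E² = 2.706025·0.2491/0.002304 = 292.565.
Rounding up, n = 293.

n = 293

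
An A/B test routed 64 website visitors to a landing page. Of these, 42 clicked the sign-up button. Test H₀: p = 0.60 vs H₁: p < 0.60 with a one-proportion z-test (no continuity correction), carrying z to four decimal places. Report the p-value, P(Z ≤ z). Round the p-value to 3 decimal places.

Sample proportion p̂ = 42/64 = 0.65625.
SE₀ = √(0.60·0.40/64) = 0.061237.
z = (p̂ − p₀)/SE = (42/64 − 0.60)/0.061237 ≈ 0.9186.
p-value = P(Z ≤ z) with z = 0.9186 → 0.821.

p-value = 0.821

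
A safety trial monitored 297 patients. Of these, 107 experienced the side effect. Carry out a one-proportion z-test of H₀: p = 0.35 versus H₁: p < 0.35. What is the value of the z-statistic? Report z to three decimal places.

Sample proportion p̂ = 107/297 = 0.36027.
SE₀ = √(0.35·0.65/297) = 0.027677.
Test statistic: z = 0.01027/0.027677 = 0.371.

z = 0.371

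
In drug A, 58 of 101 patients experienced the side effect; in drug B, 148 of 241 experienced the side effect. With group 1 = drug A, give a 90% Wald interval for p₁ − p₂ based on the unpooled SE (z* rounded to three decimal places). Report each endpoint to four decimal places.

p̂₁ = 58/101 = 0.57426, p̂₂ = 148/241 = 0.61411; p̂₁ − p̂₂ = -0.03985.
Unpooled SE = √(p̂₁(1−p̂₁)/n₁ + p̂₂(1−p̂₂)/n₂) = √(0.002420652 + 0.000983317) = 0.058344.
For 90% confidence, z* = 1.645. Margin of error = 0.09598.
Interval: -0.03985 ± 0.09598 → (-0.1358, 0.0561).

(-0.1358, 0.0561)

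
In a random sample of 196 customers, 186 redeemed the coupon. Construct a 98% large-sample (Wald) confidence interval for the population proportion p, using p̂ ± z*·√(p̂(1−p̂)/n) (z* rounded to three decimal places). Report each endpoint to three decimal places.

(0.912, 0.986)

With x = 186 successes in n = 196, p̂ = 0.94898.
SE(p̂) = √(0.94898·0.05102/196) = 0.015717.
For 98% confidence, z* = 2.326.
Margin of error: 2.326 × 0.015717 = 0.03656.
So the interval runs from 0.912 to 0.986.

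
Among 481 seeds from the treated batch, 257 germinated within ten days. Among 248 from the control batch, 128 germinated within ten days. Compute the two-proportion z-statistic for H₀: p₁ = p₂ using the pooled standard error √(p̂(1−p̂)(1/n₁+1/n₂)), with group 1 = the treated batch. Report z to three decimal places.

z = 0.466

Sample proportions: p̂₁ = 257/481 = 0.53430 and p̂₂ = 128/248 = 0.51613.
Pooled p̂ = (257+128)/(481+248) = 385/729 = 0.52812.
SE = √[p̂(1−p̂)(1/n₁+1/n₂)] = √[0.52812·0.47188·(1/481+1/248)] ≈ 0.039025.
z = (p̂₁ − p̂₂)/SE = (0.53430 − 0.51613)/0.039025 = 0.01817/0.039025 = 0.466.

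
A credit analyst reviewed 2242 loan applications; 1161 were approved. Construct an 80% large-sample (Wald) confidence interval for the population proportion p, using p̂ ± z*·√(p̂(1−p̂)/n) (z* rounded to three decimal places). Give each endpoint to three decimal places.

p̂ = 1161/2242 = 0.51784.
SE = √(p̂(1−p̂)/n) = √(0.249682/2242) = 0.010553.
z* = 1.282 at the 80% level.
Margin of error: 1.282 × 0.010553 = 0.01353.
So the interval runs from 0.504 to 0.531.

(0.504, 0.531)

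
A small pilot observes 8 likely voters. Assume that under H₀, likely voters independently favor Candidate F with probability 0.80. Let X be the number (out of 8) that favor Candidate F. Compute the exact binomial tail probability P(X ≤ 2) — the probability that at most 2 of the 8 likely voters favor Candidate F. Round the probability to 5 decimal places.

P = 0.00123

X ~ Binomial(n=8, p=0.80).
P(X ≤ 2) = C(8,0)·0.80^0·0.20^8 + C(8,1)·0.80^1·0.20^7 + C(8,2)·0.80^2·0.20^6.
= 0.000003 + 0.000082 + 0.001147 = 0.00123.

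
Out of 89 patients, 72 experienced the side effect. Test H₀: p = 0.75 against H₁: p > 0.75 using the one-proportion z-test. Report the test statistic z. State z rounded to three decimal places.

z = 1.285

The sample proportion is 72/89 = 0.80899.
Under H₀, SE = √(p₀(1−p₀)/n) = √(0.75·0.25/89) = √0.002106742 = 0.045899.
Test statistic: z = 0.05899/0.045899 = 1.285.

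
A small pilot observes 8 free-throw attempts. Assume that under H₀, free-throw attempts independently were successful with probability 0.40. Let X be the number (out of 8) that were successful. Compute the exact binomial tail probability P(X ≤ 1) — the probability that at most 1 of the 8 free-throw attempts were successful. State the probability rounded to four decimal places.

P = 0.1064

X ~ Binomial(n=8, p=0.40).
P(X ≤ 1) = C(8,0)·0.40^0·0.60^8 + C(8,1)·0.40^1·0.60^7.
= 0.016796 + 0.089580 = 0.1064.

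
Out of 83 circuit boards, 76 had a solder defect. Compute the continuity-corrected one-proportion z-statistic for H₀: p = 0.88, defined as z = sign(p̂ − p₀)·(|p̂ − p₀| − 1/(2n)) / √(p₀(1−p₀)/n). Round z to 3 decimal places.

z = 0.831

Sample proportion p̂ = 76/83 = 0.91566. p̂ − p₀ = 0.035663.
Continuity correction 1/(2n) = 1/166 = 0.006024.
Corrected numerator: |0.035663| − 0.006024 = 0.029639.
SE₀ = √(0.88·0.12/83) = 0.035669.
z = (+)0.029639/0.035669 = 0.831.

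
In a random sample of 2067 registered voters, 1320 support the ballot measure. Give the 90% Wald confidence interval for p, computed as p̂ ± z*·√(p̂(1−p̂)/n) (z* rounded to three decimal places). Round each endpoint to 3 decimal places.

Sample proportion p̂ = 1320/2067 = 0.63861.
Standard error of p̂: √(0.230788/2067) = √0.000111654 = 0.010567.
For 90% confidence, z* = 1.645.
Margin of error: 1.645 × 0.010567 = 0.01738.
So the interval runs from 0.621 to 0.656.

(0.621, 0.656)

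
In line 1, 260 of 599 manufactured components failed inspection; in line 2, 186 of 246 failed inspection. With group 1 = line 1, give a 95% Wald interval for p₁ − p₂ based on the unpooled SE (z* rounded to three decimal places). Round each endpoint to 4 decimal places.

p̂₁ = 0.43406, p̂₂ = 0.75610, so the observed difference is -0.32204.
Unpooled SE = √(p̂₁(1−p̂₁)/n₁ + p̂₂(1−p̂₂)/n₂) = √(0.000410103 + 0.000749651) = 0.034055.
For 95% confidence, z* = 1.960. Margin of error = 0.06675.
CI: -0.32204 ± 0.06675 = (-0.3888, -0.2553).

(-0.3888, -0.2553)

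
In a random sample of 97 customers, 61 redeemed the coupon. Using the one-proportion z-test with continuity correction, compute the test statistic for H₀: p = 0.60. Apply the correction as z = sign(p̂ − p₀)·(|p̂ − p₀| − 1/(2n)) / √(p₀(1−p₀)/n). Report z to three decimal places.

The sample proportion is 61/97 = 0.62887. p̂ − p₀ = 0.028866.
1/(2n) = 0.005155.
Corrected numerator: |0.028866| − 0.005155 = 0.023711.
SE₀ = √(0.60·0.40/97) = 0.049742.
z = +0.023711/0.049742 = 0.477.

z = 0.477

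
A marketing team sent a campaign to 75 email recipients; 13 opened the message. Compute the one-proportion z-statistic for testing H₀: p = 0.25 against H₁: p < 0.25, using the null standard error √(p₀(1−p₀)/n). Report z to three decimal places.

z = -1.533

p̂ = 13/75 = 0.17333.
Null standard error: √(0.25·0.75/75) = √0.002500000 = 0.050000.
Test statistic: z = -0.07667/0.050000 = -1.533.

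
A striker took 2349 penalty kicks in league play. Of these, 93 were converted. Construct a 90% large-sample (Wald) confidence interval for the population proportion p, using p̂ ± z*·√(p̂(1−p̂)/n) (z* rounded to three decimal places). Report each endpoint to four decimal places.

(0.0330, 0.0462)

p̂ = 93/2349 = 0.03959.
SE(p̂) = √(0.03959·0.96041/2349) = 0.004023.
The 90% critical value is z* = 1.645.
Margin = 1.645·0.004023 = 0.00662.
So the interval runs from 0.0330 to 0.0462.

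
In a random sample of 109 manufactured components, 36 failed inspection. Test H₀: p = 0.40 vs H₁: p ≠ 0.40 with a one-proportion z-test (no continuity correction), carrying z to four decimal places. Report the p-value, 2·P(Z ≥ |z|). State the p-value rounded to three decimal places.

With x = 36 successes in n = 109, p̂ = 0.33028.
SE₀ = √(0.40·0.60/109) = 0.046924.
Test statistic (full precision, shown to 4 dp): z = (36/109 − 0.40)/SE₀ ≈ -1.4859.
From the standard normal, 2·P(Z ≥ |z|) = 0.137.

p-value = 0.137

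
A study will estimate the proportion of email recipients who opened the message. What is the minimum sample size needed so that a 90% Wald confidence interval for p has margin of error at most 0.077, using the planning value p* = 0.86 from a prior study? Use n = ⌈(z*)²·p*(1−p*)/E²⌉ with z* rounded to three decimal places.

n = 55

The 90% critical value is z* = 1.645.
p*(1−p*) = 0.1204.
(z*)²·p*(1−p*)/E² = 2.706025·0.1204/0.005929 = 54.951.
Rounding up, n = 55.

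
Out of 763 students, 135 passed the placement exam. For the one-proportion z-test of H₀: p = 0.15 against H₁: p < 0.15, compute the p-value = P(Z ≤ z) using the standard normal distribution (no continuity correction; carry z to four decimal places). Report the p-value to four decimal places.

Sample proportion p̂ = 135/763 = 0.17693.
Null standard error: √(0.15·0.85/763) = √0.000167104 = 0.012927.
z = (p̂ − p₀)/SE = (135/763 − 0.15)/0.012927 ≈ 2.0835.
p-value = P(Z ≤ z) with z = 2.0835 → 0.9814.

p-value = 0.9814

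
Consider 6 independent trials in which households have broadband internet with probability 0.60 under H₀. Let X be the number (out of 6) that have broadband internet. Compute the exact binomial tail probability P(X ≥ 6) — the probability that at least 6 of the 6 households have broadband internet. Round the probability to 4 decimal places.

X ~ Binomial(n=6, p=0.60).
P(X ≥ 6) = C(6,6)·0.60^6·0.40^0.
= 0.046656 = 0.0467.

P = 0.0467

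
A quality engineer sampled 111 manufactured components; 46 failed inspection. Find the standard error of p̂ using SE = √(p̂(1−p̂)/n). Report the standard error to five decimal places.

SE = 0.04676

p̂ = 46/111 = 0.41441.
p̂(1−p̂) = 0.242674.
Dividing by n and taking the root: √0.002186252 = 0.04676.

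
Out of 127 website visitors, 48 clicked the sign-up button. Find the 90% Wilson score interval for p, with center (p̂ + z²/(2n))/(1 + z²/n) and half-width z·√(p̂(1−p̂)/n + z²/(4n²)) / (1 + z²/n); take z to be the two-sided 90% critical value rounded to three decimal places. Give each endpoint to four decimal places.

(0.3104, 0.4506)

Here p̂ = 48/127 = 0.37795 and z = 1.645 (z² = 2.706025).
1 + z²/n = 1.021307.
Adjusted center: (0.37795 + z²/(2n))/1.021307 = 0.38050.
Radicand: p̂(1−p̂)/n + z²/(4n²) = 0.001851216 + 0.000041943 = 0.001893159.
Half-width = z·√(radicand)/denom = 1.645·0.043510/1.021307 = 0.07008.
So the interval runs from 0.3104 to 0.4506.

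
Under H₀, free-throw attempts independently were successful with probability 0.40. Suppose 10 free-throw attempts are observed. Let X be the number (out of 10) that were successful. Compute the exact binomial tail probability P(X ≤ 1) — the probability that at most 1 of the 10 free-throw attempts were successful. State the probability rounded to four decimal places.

X ~ Binomial(n=10, p=0.40).
P(X ≤ 1) = C(10,0)·0.40^0·0.60^10 + C(10,1)·0.40^1·0.60^9.
= 0.006047 + 0.040311 = 0.0464.

P = 0.0464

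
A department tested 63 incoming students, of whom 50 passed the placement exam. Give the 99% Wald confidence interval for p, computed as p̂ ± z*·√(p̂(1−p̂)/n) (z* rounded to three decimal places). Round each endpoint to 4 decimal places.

With x = 50 successes in n = 63, p̂ = 0.79365.
Standard error of p̂: √(0.163769/63) = √0.002599511 = 0.050985.
For 99% confidence, z* = 2.576.
Margin = 2.576·0.050985 = 0.13134.
CI: 0.79365 ± 0.13134 = (0.6623, 0.9250).

(0.6623, 0.9250)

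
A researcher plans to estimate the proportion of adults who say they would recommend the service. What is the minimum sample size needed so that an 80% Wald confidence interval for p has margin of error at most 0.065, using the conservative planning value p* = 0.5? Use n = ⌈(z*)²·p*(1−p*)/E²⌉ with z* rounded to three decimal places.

For 80% confidence, z* = 1.282.
p*(1−p*) = 0.2500.
(z*)²·p*(1−p*)/E² = 1.643524·0.2500/0.004225 = 97.250.
⌈97.250⌉ = 98.

n = 98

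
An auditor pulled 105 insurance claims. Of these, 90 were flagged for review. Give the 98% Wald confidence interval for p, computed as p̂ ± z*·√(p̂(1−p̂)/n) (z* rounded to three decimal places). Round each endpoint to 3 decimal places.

(0.778, 0.937)

The sample proportion is 90/105 = 0.85714.
SE(p̂) = √(0.85714·0.14286/105) = 0.034149.
For 98% confidence, z* = 2.326.
Margin of error: 2.326 × 0.034149 = 0.07943.
Interval: 0.85714 ± 0.07943 → (0.778, 0.937).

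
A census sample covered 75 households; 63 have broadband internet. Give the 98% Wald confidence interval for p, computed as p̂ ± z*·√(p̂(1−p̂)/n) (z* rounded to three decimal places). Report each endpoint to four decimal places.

p̂ = 63/75 = 0.84000.
SE = √(p̂(1−p̂)/n) = √(0.134400/75) = 0.042332.
The 98% critical value is z* = 2.326.
Margin = 2.326·0.042332 = 0.09846.
CI: 0.84000 ± 0.09846 = (0.7415, 0.9385).

(0.7415, 0.9385)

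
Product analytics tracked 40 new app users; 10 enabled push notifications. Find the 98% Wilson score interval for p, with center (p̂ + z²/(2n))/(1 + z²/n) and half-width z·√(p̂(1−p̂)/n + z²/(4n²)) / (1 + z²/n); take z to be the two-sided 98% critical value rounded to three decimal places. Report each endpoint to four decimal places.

p̂ = 10/40 = 0.25000; z = 2.326, so z² = 5.410276.
Denominator 1 + z²/n = 1 + 5.410276/40 = 1.135257.
Adjusted center: (0.25000 + z²/(2n))/1.135257 = 0.27979.
Radicand: p̂(1−p̂)/n + z²/(4n²) = 0.004687500 + 0.000845356 = 0.005532856.
Half-width = z·√(radicand)/denom = 2.326·0.074383/1.135257 = 0.15240.
CI: 0.27979 ± 0.15240 = (0.1274, 0.4322).

(0.1274, 0.4322)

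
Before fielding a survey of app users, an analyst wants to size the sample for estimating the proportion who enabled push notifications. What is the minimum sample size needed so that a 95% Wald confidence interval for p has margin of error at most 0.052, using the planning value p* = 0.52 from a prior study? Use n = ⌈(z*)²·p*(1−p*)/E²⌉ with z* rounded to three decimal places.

The 95% critical value is z* = 1.960.
p*(1−p*) = 0.2496.
(z*)²·p*(1−p*)/E² = 3.841600·0.2496/0.002704 = 354.609.
⌈354.609⌉ = 355.

n = 355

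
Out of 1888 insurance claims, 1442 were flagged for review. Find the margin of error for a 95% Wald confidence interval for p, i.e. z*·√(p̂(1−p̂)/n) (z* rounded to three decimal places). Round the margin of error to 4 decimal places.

With x = 1442 successes in n = 1888, p̂ = 0.76377.
SE = √(p̂(1−p̂)/n) = √(0.180425/1888) = 0.009776.
The 95% critical value is z* = 1.960.
Margin of error = z*·SE = 1.960 × 0.009776 = 0.0192.

ME = 0.0192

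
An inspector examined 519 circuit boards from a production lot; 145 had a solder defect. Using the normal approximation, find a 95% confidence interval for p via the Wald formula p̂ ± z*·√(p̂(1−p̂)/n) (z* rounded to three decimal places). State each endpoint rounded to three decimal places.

Sample proportion p̂ = 145/519 = 0.27938.
SE = √(p̂(1−p̂)/n) = √(0.201328/519) = 0.019696.
z* = 1.960 at the 95% level.
Margin of error: 1.960 × 0.019696 = 0.03860.
So the interval runs from 0.241 to 0.318.

(0.241, 0.318)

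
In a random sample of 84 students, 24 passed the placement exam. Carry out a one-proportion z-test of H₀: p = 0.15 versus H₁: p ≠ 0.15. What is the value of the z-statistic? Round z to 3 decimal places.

With x = 24 successes in n = 84, p̂ = 0.28571.
Null standard error: √(0.15·0.85/84) = √0.001517857 = 0.038960.
z = (p̂ − p₀)/SE = (0.28571 − 0.15)/0.038960 = 3.483.

z = 3.483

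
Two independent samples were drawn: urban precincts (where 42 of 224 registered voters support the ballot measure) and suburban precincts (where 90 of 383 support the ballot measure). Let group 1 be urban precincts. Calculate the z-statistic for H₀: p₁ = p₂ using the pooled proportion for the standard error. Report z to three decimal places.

Sample proportions: p̂₁ = 42/224 = 0.18750 and p̂₂ = 90/383 = 0.23499.
Pooling: p̂ = 132/607 = 0.21746.
Pooled SE = √[0.1701728·0.00707525] ≈ 0.034699.
z = (p̂₁ − p̂₂)/SE = (0.18750 − 0.23499)/0.034699 = -0.04749/0.034699 = -1.369.

z = -1.369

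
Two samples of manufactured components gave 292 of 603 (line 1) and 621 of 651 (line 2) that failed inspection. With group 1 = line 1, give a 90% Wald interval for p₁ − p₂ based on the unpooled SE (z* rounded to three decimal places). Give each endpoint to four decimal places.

p̂₁ = 0.48425, p̂₂ = 0.95392, so the observed difference is -0.46967.
SE = √(0.000414182 + 0.000067526) = √0.000481708 = 0.021948.
For 90% confidence, z* = 1.645. Margin = 1.645·0.021948 = 0.03610.
CI: -0.46967 ± 0.03610 = (-0.5058, -0.4336).

(-0.5058, -0.4336)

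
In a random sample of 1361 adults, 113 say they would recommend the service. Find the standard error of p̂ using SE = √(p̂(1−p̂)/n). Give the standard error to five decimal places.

SE = 0.00748

Sample proportion p̂ = 113/1361 = 0.08303.
p̂(1−p̂) = 0.08303·0.91697 = 0.076136.
SE = √(0.076136/1361) = √0.000055941 = 0.00748.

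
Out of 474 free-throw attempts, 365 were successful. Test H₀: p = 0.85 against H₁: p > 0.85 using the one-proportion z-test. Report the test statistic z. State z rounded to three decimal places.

z = -4.875

p̂ = 365/474 = 0.77004.
SE₀ = √(0.85·0.15/474) = 0.016401.
Test statistic: z = -0.07996/0.016401 = -4.875.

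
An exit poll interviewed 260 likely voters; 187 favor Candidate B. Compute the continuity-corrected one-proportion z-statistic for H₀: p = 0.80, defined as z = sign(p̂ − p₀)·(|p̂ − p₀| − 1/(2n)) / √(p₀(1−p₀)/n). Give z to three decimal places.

z = -3.178

The sample proportion is 187/260 = 0.71923. p̂ − p₀ = -0.080769.
1/(2n) = 0.001923.
Corrected numerator: |-0.080769| − 0.001923 = 0.078846.
Under H₀, SE = √(p₀(1−p₀)/n) = √(0.80·0.20/260) = √0.000615385 = 0.024807.
z = −0.078846/0.024807 = -3.178.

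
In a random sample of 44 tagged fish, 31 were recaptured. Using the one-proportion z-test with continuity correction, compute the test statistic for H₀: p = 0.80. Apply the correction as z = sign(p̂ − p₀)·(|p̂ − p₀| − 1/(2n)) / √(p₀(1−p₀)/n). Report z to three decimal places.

With x = 31 successes in n = 44, p̂ = 0.70455. p̂ − p₀ = -0.095455.
Continuity correction 1/(2n) = 1/88 = 0.011364.
Corrected numerator: |-0.095455| − 0.011364 = 0.084091.
SE₀ = √(0.80·0.20/44) = 0.060302.
z = −0.084091/0.060302 = -1.394.

z = -1.394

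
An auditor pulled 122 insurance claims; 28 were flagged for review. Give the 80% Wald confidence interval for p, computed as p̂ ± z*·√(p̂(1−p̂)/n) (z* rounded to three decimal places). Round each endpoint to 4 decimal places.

p̂ = 28/122 = 0.22951.
SE = √(p̂(1−p̂)/n) = √(0.176834/122) = 0.038072.
The 80% critical value is z* = 1.282.
Margin = 1.282·0.038072 = 0.04881.
CI: 0.22951 ± 0.04881 = (0.1807, 0.2783).

(0.1807, 0.2783)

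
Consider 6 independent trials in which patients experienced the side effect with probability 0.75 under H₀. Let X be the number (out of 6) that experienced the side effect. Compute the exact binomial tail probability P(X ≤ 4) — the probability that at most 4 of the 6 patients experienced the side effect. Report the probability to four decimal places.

X is binomial with n = 6 and p = 0.75.
P(X ≤ 4) = Σ_{j=0}^{4} C(6,j)·0.75^j·0.25^{6−j}.
= 0.000244 + 0.004395 + 0.032959 + 0.131836 + 0.296631 = 0.4661.

P = 0.4661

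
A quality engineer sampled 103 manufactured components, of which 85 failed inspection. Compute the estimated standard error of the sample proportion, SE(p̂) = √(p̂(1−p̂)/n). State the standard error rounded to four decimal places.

p̂ = 85/103 = 0.82524.
p̂(1−p̂) = 0.82524·0.17476 = 0.144219.
Dividing by n and taking the root: √0.001400184 = 0.0374.

SE = 0.0374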